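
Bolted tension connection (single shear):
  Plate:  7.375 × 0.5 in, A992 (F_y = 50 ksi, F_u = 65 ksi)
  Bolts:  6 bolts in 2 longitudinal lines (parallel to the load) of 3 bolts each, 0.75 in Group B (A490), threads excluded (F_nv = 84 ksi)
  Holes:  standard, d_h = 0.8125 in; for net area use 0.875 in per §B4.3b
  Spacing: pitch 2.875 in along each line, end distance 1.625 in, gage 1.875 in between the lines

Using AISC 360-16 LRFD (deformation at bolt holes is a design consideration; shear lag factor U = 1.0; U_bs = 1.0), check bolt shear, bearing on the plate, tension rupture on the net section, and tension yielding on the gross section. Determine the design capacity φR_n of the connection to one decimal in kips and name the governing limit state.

137.1 kips (net-section rupture governs)

Bolt shear: A_b = π(0.75)²/4 = 0.44179 in². φR_n = 0.75 × 84 × 0.44179 × 6 × 1 = 167.0 kips.
Bearing (0.5 in plate, F_u = 65 ksi): end bolts L_c = 1.625 − 0.8125/2 = 1.21875, R_n = min(1.2×1.21875×0.5×65, 2.4×0.75×0.5×65) = 47.531 kips/bolt; interior L_c = 2.875 − 0.8125 = 2.0625, R_n = 58.5 kips/bolt. φR_n = 0.75 × (2×47.531 + 4×58.5) = 246.8 kips.
Tension rupture (net): A_n = (7.375 − 2×0.875)×0.5 = 2.8125 in² (U = 1.0, A_e = A_n). φR_n = 0.75 × 65 × 2.8125 = 137.1 kips.
Tension yield (gross): A_g = 7.375×0.5 = 3.6875 in². φR_n = 0.90 × 50 × 3.6875 = 165.9 kips.
Governing: min(167.0, 246.8, 137.1, 165.9) = 137.1 kips → net-section rupture.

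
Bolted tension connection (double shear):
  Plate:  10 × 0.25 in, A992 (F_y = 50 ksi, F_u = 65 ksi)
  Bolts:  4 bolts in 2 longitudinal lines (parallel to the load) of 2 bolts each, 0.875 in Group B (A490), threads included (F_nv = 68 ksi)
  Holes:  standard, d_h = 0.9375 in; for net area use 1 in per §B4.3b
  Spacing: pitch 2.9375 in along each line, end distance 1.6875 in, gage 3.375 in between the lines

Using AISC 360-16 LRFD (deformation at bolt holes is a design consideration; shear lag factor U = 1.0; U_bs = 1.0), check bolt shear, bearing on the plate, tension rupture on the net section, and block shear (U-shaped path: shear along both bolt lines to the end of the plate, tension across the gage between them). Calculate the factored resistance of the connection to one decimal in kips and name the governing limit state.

74.6 kips (block shear governs)

Bolt shear: A_b = π(0.875)²/4 = 0.60132 in². φR_n = 0.75 × 68 × 0.60132 × 4 × 2 = 245.3 kips.
Bearing (0.25 in plate, F_u = 65 ksi): end bolts L_c = 1.6875 − 0.9375/2 = 1.21875, R_n = min(1.2×1.21875×0.25×65, 2.4×0.875×0.25×65) = 23.766 kips/bolt; interior L_c = 2.9375 − 0.9375 = 2, R_n = 34.125 kips/bolt. φR_n = 0.75 × (2×23.766 + 2×34.125) = 86.8 kips.
Tension rupture (net): A_n = (10 − 2×1)×0.25 = 2 in² (U = 1.0, A_e = A_n). φR_n = 0.75 × 65 × 2 = 97.5 kips.
Block shear: shear path 2×[1.6875+1×2.9375] = 2×4.625 in, A_gv = 2.3125, A_nv = 2×(4.625 − 1.5×1)×0.25 = 1.5625 in²; tension across gage: (3.375 − 1×1)×0.25 = 0.59375 in². R_n = min(0.6×65×1.5625, 0.6×50×2.3125) + 1.0×65×0.59375 = min(60.938, 69.375) + 38.594 = 99.532 kips. φR_n = 0.75 × 99.532 = 74.6 kips.
Governing: min(245.3, 86.8, 97.5, 74.6) = 74.6 kips → block shear.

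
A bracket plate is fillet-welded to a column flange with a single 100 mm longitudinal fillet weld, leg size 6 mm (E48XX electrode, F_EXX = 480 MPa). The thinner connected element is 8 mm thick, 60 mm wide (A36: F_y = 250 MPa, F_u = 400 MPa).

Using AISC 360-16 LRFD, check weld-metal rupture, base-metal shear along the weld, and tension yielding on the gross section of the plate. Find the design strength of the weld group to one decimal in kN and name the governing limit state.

91.6 kN (weld metal governs)

Weld metal: throat = 0.707×6 = 4.242 mm, L = 100 mm. φR_n = 0.75 × 0.6 × 480 × 4.242 × 100 = 91.6 kN.
Base metal shear (8 mm plate): yield φR_n = 1.0×0.6×250×8×100 = 120.0 kN; rupture φR_n = 0.75×0.6×400×8×100 = 144.0 kN; take 120.0 kN (yield).
Tension yield (gross): A_g = 60×8 = 480 mm². φR_n = 0.90 × 250 × 480 = 108.0 kN.
Governing: min(91.6, 120.0, 108.0) = 91.6 kN → weld metal.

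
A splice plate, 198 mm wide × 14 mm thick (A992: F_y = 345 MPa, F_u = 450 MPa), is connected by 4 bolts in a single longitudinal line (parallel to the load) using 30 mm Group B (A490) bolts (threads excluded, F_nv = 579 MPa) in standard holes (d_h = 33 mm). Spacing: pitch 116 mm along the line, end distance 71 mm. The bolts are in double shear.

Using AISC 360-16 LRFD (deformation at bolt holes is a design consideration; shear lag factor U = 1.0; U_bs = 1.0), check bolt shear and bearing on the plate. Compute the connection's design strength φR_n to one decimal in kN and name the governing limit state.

Bolt shear: A_b = π(30)²/4 = 706.86 mm². φR_n = 0.75 × 579 × 706.86 × 4 × 2 = 2455.6 kN.
Bearing (14 mm plate, F_u = 450 MPa): end bolts L_c = 71 − 33/2 = 54.5, R_n = min(1.2×54.5×14×450, 2.4×30×14×450) = 412.02 kN/bolt; interior L_c = 116 − 33 = 83, R_n = 453.6 kN/bolt. φR_n = 0.75 × (1×412.02 + 3×453.6) = 1329.6 kN.
Governing: min(2455.6, 1329.6) = 1329.6 kN → bearing.

1329.6 kN (bearing governs)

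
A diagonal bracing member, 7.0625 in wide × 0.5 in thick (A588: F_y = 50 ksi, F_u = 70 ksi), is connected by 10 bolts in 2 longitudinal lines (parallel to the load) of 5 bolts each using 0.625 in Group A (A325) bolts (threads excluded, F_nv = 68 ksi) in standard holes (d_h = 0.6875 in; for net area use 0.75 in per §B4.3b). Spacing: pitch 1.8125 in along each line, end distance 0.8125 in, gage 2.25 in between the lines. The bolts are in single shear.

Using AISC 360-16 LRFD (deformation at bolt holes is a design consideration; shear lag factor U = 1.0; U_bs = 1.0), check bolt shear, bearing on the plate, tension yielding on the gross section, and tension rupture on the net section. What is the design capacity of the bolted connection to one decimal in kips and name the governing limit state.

146.0 kips (net-section rupture governs)

Bolt shear: A_b = π(0.625)²/4 = 0.3068 in². φR_n = 0.75 × 68 × 0.3068 × 10 × 1 = 156.5 kips.
Bearing (0.5 in plate, F_u = 70 ksi): end bolts L_c = 0.8125 − 0.6875/2 = 0.46875, R_n = min(1.2×0.46875×0.5×70, 2.4×0.625×0.5×70) = 19.688 kips/bolt; interior L_c = 1.8125 − 0.6875 = 1.125, R_n = 47.25 kips/bolt. φR_n = 0.75 × (2×19.688 + 8×47.25) = 313.0 kips.
Tension yield (gross): A_g = 7.0625×0.5 = 3.5313 in². φR_n = 0.90 × 50 × 3.5313 = 158.9 kips.
Tension rupture (net): A_n = (7.0625 − 2×0.75)×0.5 = 2.7813 in² (U = 1.0, A_e = A_n). φR_n = 0.75 × 70 × 2.7813 = 146.0 kips.
Governing: min(156.5, 313.0, 158.9, 146.0) = 146.0 kips → net-section rupture.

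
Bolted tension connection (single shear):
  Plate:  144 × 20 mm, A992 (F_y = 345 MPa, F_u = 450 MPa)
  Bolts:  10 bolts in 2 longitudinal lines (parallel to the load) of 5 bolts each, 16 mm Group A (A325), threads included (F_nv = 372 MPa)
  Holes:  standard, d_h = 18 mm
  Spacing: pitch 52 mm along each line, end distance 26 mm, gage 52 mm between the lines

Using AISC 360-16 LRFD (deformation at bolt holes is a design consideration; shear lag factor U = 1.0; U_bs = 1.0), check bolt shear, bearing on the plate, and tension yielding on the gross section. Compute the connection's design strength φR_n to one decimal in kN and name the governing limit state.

Bolt shear: A_b = π(16)²/4 = 201.06 mm². φR_n = 0.75 × 372 × 201.06 × 10 × 1 = 561.0 kN.
Bearing (20 mm plate, F_u = 450 MPa): end bolts L_c = 26 − 18/2 = 17, R_n = min(1.2×17×20×450, 2.4×16×20×450) = 183.6 kN/bolt; interior L_c = 52 − 18 = 34, R_n = 345.6 kN/bolt. φR_n = 0.75 × (2×183.6 + 8×345.6) = 2349.0 kN.
Tension yield (gross): A_g = 144×20 = 2880 mm². φR_n = 0.90 × 345 × 2880 = 894.2 kN.
Governing: min(561.0, 2349.0, 894.2) = 561.0 kN → bolt shear.

561.0 kN (bolt shear governs)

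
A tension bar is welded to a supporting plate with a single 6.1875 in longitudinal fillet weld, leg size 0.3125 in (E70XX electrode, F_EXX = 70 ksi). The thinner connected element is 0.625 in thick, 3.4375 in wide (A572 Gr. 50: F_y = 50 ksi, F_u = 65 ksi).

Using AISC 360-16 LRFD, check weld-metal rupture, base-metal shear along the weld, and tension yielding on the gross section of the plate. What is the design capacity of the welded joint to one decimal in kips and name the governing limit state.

Weld metal: throat = 0.707×0.3125 = 0.22094 in, L = 6.1875 in. φR_n = 0.75 × 0.6 × 70 × 0.22094 × 6.1875 = 43.1 kips.
Base metal shear (0.625 in plate): yield φR_n = 1.0×0.6×50×0.625×6.1875 = 116.0 kips; rupture φR_n = 0.75×0.6×65×0.625×6.1875 = 113.1 kips; take 113.1 kips (rupture).
Tension yield (gross): A_g = 3.4375×0.625 = 2.1484 in². φR_n = 0.90 × 50 × 2.1484 = 96.7 kips.
Governing: min(43.1, 113.1, 96.7) = 43.1 kips → weld metal.

43.1 kips (weld metal governs)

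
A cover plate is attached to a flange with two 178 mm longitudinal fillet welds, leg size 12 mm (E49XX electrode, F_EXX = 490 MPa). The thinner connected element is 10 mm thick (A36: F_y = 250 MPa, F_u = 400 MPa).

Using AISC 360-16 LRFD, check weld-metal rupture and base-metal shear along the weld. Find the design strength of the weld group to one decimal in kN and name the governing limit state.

Weld metal: throat = 0.707×12 = 8.484 mm, L = 2×178 = 356 mm. φR_n = 0.75 × 0.6 × 490 × 8.484 × 356 = 666.0 kN.
Base metal shear (10 mm plate): yield φR_n = 1.0×0.6×250×10×356 = 534.0 kN; rupture φR_n = 0.75×0.6×400×10×356 = 640.8 kN; take 534.0 kN (yield).
Governing: min(666.0, 534.0) = 534.0 kN → base-metal shear.

534.0 kN (base-metal shear governs)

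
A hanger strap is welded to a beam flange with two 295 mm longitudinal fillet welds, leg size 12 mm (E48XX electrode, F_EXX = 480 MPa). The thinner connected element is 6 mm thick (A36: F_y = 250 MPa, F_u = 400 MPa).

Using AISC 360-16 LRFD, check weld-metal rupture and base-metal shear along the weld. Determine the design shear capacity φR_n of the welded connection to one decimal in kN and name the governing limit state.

531.0 kN (base-metal shear governs)

Weld metal: throat = 0.707×12 = 8.484 mm, L = 2×295 = 590 mm. φR_n = 0.75 × 0.6 × 480 × 8.484 × 590 = 1081.2 kN.
Base metal shear (6 mm plate): yield φR_n = 1.0×0.6×250×6×590 = 531.0 kN; rupture φR_n = 0.75×0.6×400×6×590 = 637.2 kN; take 531.0 kN (yield).
Governing: min(1081.2, 531.0) = 531.0 kN → base-metal shear.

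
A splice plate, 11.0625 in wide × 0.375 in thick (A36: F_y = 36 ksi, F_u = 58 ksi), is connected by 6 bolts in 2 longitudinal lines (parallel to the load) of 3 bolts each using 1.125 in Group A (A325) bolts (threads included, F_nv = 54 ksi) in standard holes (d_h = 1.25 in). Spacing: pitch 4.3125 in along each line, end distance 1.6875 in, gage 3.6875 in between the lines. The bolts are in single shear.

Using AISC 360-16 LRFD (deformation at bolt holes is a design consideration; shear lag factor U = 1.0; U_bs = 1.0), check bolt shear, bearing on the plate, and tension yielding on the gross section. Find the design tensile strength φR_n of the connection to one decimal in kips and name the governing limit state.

134.4 kips (gross-section yield governs)

Bolt shear: A_b = π(1.125)²/4 = 0.99402 in². φR_n = 0.75 × 54 × 0.99402 × 6 × 1 = 241.5 kips.
Bearing (0.375 in plate, F_u = 58 ksi): end bolts L_c = 1.6875 − 1.25/2 = 1.0625, R_n = min(1.2×1.0625×0.375×58, 2.4×1.125×0.375×58) = 27.731 kips/bolt; interior L_c = 4.3125 − 1.25 = 3.0625, R_n = 58.725 kips/bolt. φR_n = 0.75 × (2×27.731 + 4×58.725) = 217.8 kips.
Tension yield (gross): A_g = 11.0625×0.375 = 4.1484 in². φR_n = 0.90 × 36 × 4.1484 = 134.4 kips.
Governing: min(241.5, 217.8, 134.4) = 134.4 kips → gross-section yield.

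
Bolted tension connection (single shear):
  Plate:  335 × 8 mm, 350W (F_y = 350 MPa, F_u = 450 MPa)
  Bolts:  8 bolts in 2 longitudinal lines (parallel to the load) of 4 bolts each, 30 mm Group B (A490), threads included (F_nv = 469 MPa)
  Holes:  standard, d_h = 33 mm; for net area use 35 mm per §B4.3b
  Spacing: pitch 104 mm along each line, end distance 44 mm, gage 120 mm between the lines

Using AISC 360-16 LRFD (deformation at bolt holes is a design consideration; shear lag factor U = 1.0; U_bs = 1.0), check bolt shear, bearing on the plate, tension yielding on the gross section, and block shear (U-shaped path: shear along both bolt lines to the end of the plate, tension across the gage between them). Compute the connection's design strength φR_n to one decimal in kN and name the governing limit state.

844.2 kN (gross-section yield governs)

Bolt shear: A_b = π(30)²/4 = 706.86 mm². φR_n = 0.75 × 469 × 706.86 × 8 × 1 = 1989.1 kN.
Bearing (8 mm plate, F_u = 450 MPa): end bolts L_c = 44 − 33/2 = 27.5, R_n = min(1.2×27.5×8×450, 2.4×30×8×450) = 118.8 kN/bolt; interior L_c = 104 − 33 = 71, R_n = 259.2 kN/bolt. φR_n = 0.75 × (2×118.8 + 6×259.2) = 1344.6 kN.
Tension yield (gross): A_g = 335×8 = 2680 mm². φR_n = 0.90 × 350 × 2680 = 844.2 kN.
Block shear: shear path 2×[44+3×104] = 2×356 mm, A_gv = 5696, A_nv = 2×(356 − 3.5×35)×8 = 3736 mm²; tension across gage: (120 − 1×35)×8 = 680 mm². R_n = min(0.6×450×3736, 0.6×350×5696) + 1.0×450×680 = min(1008.7, 1196.2) + 306 = 1314.7 kN. φR_n = 0.75 × 1314.7 = 986.0 kN.
Governing: min(1989.1, 1344.6, 844.2, 986.0) = 844.2 kN → gross-section yield.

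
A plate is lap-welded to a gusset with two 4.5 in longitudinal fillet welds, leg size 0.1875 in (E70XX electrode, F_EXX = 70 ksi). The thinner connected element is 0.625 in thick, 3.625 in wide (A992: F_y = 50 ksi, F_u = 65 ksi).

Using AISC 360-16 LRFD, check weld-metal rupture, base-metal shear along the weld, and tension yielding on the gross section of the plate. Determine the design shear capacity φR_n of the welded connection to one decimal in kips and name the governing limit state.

Weld metal: throat = 0.707×0.1875 = 0.13256 in, L = 2×4.5 = 9 in. φR_n = 0.75 × 0.6 × 70 × 0.13256 × 9 = 37.6 kips.
Base metal shear (0.625 in plate): yield φR_n = 1.0×0.6×50×0.625×9 = 168.8 kips; rupture φR_n = 0.75×0.6×65×0.625×9 = 164.5 kips; take 164.5 kips (rupture).
Tension yield (gross): A_g = 3.625×0.625 = 2.2656 in². φR_n = 0.90 × 50 × 2.2656 = 102.0 kips.
Governing: min(37.6, 164.5, 102.0) = 37.6 kips → weld metal.

37.6 kips (weld metal governs)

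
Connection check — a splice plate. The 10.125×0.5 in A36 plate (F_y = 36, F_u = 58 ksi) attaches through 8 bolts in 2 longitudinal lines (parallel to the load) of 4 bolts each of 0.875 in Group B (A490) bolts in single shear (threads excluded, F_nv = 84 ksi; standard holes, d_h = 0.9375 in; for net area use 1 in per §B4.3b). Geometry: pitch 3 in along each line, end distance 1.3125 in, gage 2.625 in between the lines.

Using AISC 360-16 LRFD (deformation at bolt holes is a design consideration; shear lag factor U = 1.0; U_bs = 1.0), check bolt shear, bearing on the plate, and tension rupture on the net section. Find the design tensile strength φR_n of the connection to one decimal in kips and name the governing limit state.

Bolt shear: A_b = π(0.875)²/4 = 0.60132 in². φR_n = 0.75 × 84 × 0.60132 × 8 × 1 = 303.1 kips.
Bearing (0.5 in plate, F_u = 58 ksi): end bolts L_c = 1.3125 − 0.9375/2 = 0.84375, R_n = min(1.2×0.84375×0.5×58, 2.4×0.875×0.5×58) = 29.363 kips/bolt; interior L_c = 3 − 0.9375 = 2.0625, R_n = 60.9 kips/bolt. φR_n = 0.75 × (2×29.363 + 6×60.9) = 318.1 kips.
Tension rupture (net): A_n = (10.125 − 2×1)×0.5 = 4.0625 in² (U = 1.0, A_e = A_n). φR_n = 0.75 × 58 × 4.0625 = 176.7 kips.
Governing: min(303.1, 318.1, 176.7) = 176.7 kips → net-section rupture.

176.7 kips (net-section rupture governs)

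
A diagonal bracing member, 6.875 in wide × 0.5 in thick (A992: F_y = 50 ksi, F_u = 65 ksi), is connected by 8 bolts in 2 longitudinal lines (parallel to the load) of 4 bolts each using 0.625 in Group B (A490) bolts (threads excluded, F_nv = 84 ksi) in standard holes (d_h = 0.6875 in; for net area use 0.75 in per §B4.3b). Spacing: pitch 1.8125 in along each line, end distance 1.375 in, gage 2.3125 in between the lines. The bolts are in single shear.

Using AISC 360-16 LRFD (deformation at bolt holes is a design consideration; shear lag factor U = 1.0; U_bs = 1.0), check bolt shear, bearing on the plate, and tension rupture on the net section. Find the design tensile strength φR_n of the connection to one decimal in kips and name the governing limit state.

Bolt shear: A_b = π(0.625)²/4 = 0.3068 in². φR_n = 0.75 × 84 × 0.3068 × 8 × 1 = 154.6 kips.
Bearing (0.5 in plate, F_u = 65 ksi): end bolts L_c = 1.375 − 0.6875/2 = 1.03125, R_n = min(1.2×1.03125×0.5×65, 2.4×0.625×0.5×65) = 40.219 kips/bolt; interior L_c = 1.8125 − 0.6875 = 1.125, R_n = 43.875 kips/bolt. φR_n = 0.75 × (2×40.219 + 6×43.875) = 257.8 kips.
Tension rupture (net): A_n = (6.875 − 2×0.75)×0.5 = 2.6875 in² (U = 1.0, A_e = A_n). φR_n = 0.75 × 65 × 2.6875 = 131.0 kips.
Governing: min(154.6, 257.8, 131.0) = 131.0 kips → net-section rupture.

131.0 kips (net-section rupture governs)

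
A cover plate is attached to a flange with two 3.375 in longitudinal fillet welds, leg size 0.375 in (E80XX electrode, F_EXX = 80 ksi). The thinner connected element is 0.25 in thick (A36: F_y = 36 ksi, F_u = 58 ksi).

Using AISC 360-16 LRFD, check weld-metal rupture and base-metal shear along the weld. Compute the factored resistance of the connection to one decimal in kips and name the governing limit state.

36.5 kips (base-metal shear governs)

Weld metal: throat = 0.707×0.375 = 0.26513 in, L = 2×3.375 = 6.75 in. φR_n = 0.75 × 0.6 × 80 × 0.26513 × 6.75 = 64.4 kips.
Base metal shear (0.25 in plate): yield φR_n = 1.0×0.6×36×0.25×6.75 = 36.5 kips; rupture φR_n = 0.75×0.6×58×0.25×6.75 = 44.0 kips; take 36.5 kips (yield).
Governing: min(64.4, 36.5) = 36.5 kips → base-metal shear.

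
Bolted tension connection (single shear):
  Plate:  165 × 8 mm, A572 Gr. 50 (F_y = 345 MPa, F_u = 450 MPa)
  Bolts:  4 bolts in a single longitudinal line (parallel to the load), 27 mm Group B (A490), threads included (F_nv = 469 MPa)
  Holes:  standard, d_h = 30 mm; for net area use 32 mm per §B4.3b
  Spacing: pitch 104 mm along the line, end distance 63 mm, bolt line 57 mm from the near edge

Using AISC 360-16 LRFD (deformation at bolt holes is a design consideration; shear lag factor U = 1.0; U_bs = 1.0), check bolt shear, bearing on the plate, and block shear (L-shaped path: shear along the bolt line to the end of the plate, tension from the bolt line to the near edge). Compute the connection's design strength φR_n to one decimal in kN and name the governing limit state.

536.8 kN (block shear governs)

Bolt shear: A_b = π(27)²/4 = 572.56 mm². φR_n = 0.75 × 469 × 572.56 × 4 × 1 = 805.6 kN.
Bearing (8 mm plate, F_u = 450 MPa): end bolts L_c = 63 − 30/2 = 48, R_n = min(1.2×48×8×450, 2.4×27×8×450) = 207.36 kN/bolt; interior L_c = 104 − 30 = 74, R_n = 233.28 kN/bolt. φR_n = 0.75 × (1×207.36 + 3×233.28) = 680.4 kN.
Block shear: shear path 1×[63+3×104] = 1×375 mm, A_gv = 3000, A_nv = 1×(375 − 3.5×32)×8 = 2104 mm²; tension to near edge: (57 − 0.5×32)×8 = 328 mm². R_n = min(0.6×450×2104, 0.6×345×3000) + 1.0×450×328 = min(568.08, 621) + 147.6 = 715.68 kN. φR_n = 0.75 × 715.68 = 536.8 kN.
Governing: min(805.6, 680.4, 536.8) = 536.8 kN → block shear.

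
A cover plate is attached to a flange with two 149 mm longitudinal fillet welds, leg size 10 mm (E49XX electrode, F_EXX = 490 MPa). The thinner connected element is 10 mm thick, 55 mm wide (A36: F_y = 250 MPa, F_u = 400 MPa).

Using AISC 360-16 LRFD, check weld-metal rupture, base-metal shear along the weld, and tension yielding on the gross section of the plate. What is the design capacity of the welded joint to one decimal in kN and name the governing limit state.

Weld metal: throat = 0.707×10 = 7.07 mm, L = 2×149 = 298 mm. φR_n = 0.75 × 0.6 × 490 × 7.07 × 298 = 464.6 kN.
Base metal shear (10 mm plate): yield φR_n = 1.0×0.6×250×10×298 = 447.0 kN; rupture φR_n = 0.75×0.6×400×10×298 = 536.4 kN; take 447.0 kN (yield).
Tension yield (gross): A_g = 55×10 = 550 mm². φR_n = 0.90 × 250 × 550 = 123.8 kN.
Governing: min(464.6, 447.0, 123.8) = 123.8 kN → gross-section yield.

123.8 kN (gross-section yield governs)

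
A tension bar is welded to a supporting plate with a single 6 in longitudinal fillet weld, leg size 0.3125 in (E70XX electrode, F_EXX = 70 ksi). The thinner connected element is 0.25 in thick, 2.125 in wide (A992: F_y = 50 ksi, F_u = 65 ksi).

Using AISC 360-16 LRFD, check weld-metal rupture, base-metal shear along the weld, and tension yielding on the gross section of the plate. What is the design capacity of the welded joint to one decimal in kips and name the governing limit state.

Weld metal: throat = 0.707×0.3125 = 0.22094 in, L = 6 in. φR_n = 0.75 × 0.6 × 70 × 0.22094 × 6 = 41.8 kips.
Base metal shear (0.25 in plate): yield φR_n = 1.0×0.6×50×0.25×6 = 45.0 kips; rupture φR_n = 0.75×0.6×65×0.25×6 = 43.9 kips; take 43.9 kips (rupture).
Tension yield (gross): A_g = 2.125×0.25 = 0.53125 in². φR_n = 0.90 × 50 × 0.53125 = 23.9 kips.
Governing: min(41.8, 43.9, 23.9) = 23.9 kips → gross-section yield.

23.9 kips (gross-section yield governs)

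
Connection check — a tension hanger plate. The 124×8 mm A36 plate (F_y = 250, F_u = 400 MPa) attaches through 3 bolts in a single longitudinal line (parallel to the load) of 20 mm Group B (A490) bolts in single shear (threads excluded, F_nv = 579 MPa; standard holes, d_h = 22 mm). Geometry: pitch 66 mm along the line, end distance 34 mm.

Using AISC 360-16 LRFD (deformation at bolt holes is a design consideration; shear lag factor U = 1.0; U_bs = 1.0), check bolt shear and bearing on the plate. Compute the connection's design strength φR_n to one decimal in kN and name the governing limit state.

296.6 kN (bearing governs)

Bolt shear: A_b = π(20)²/4 = 314.16 mm². φR_n = 0.75 × 579 × 314.16 × 3 × 1 = 409.3 kN.
Bearing (8 mm plate, F_u = 400 MPa): end bolts L_c = 34 − 22/2 = 23, R_n = min(1.2×23×8×400, 2.4×20×8×400) = 88.32 kN/bolt; interior L_c = 66 − 22 = 44, R_n = 153.6 kN/bolt. φR_n = 0.75 × (1×88.32 + 2×153.6) = 296.6 kN.
Governing: min(409.3, 296.6) = 296.6 kN → bearing.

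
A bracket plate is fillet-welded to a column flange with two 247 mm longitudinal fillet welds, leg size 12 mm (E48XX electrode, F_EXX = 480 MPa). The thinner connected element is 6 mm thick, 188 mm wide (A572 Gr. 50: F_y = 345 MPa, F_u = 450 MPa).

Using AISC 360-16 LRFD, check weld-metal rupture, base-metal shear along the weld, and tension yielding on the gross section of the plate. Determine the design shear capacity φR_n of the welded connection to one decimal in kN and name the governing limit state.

Weld metal: throat = 0.707×12 = 8.484 mm, L = 2×247 = 494 mm. φR_n = 0.75 × 0.6 × 480 × 8.484 × 494 = 905.3 kN.
Base metal shear (6 mm plate): yield φR_n = 1.0×0.6×345×6×494 = 613.5 kN; rupture φR_n = 0.75×0.6×450×6×494 = 600.2 kN; take 600.2 kN (rupture).
Tension yield (gross): A_g = 188×6 = 1128 mm². φR_n = 0.90 × 345 × 1128 = 350.2 kN.
Governing: min(905.3, 600.2, 350.2) = 350.2 kN → gross-section yield.

350.2 kN (gross-section yield governs)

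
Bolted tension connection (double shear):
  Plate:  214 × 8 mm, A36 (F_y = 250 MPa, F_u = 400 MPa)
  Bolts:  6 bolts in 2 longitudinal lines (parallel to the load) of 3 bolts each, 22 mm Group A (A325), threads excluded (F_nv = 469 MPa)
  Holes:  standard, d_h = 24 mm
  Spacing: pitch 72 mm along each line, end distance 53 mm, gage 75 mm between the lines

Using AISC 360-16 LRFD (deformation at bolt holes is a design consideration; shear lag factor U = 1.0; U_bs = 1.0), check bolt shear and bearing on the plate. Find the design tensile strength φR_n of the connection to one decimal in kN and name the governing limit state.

743.0 kN (bearing governs)

Bolt shear: A_b = π(22)²/4 = 380.13 mm². φR_n = 0.75 × 469 × 380.13 × 6 × 2 = 1604.5 kN.
Bearing (8 mm plate, F_u = 400 MPa): end bolts L_c = 53 − 24/2 = 41, R_n = min(1.2×41×8×400, 2.4×22×8×400) = 157.44 kN/bolt; interior L_c = 72 − 24 = 48, R_n = 168.96 kN/bolt. φR_n = 0.75 × (2×157.44 + 4×168.96) = 743.0 kN.
Governing: min(1604.5, 743.0) = 743.0 kN → bearing.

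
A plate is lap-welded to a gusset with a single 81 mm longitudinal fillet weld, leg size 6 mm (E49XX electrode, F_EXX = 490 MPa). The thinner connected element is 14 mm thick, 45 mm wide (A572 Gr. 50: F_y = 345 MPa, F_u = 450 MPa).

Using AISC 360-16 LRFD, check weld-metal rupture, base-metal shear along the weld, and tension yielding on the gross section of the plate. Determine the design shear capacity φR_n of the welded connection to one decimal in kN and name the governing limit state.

75.8 kN (weld metal governs)

Weld metal: throat = 0.707×6 = 4.242 mm, L = 81 mm. φR_n = 0.75 × 0.6 × 490 × 4.242 × 81 = 75.8 kN.
Base metal shear (14 mm plate): yield φR_n = 1.0×0.6×345×14×81 = 234.7 kN; rupture φR_n = 0.75×0.6×450×14×81 = 229.6 kN; take 229.6 kN (rupture).
Tension yield (gross): A_g = 45×14 = 630 mm². φR_n = 0.90 × 345 × 630 = 195.6 kN.
Governing: min(75.8, 229.6, 195.6) = 75.8 kN → weld metal.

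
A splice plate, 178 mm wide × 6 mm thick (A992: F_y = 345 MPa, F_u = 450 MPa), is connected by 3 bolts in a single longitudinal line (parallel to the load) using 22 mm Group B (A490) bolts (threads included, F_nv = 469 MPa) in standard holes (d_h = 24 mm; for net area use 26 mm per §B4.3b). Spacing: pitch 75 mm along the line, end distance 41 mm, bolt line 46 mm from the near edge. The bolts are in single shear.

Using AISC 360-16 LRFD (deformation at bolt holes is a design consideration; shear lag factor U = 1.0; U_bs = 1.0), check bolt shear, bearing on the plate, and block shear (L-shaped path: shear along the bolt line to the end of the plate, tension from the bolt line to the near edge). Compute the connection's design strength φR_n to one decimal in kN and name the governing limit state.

219.9 kN (block shear governs)

Bolt shear: A_b = π(22)²/4 = 380.13 mm². φR_n = 0.75 × 469 × 380.13 × 3 × 1 = 401.1 kN.
Bearing (6 mm plate, F_u = 450 MPa): end bolts L_c = 41 − 24/2 = 29, R_n = min(1.2×29×6×450, 2.4×22×6×450) = 93.96 kN/bolt; interior L_c = 75 − 24 = 51, R_n = 142.56 kN/bolt. φR_n = 0.75 × (1×93.96 + 2×142.56) = 284.3 kN.
Block shear: shear path 1×[41+2×75] = 1×191 mm, A_gv = 1146, A_nv = 1×(191 − 2.5×26)×6 = 756 mm²; tension to near edge: (46 − 0.5×26)×6 = 198 mm². R_n = min(0.6×450×756, 0.6×345×1146) + 1.0×450×198 = min(204.12, 237.22) + 89.1 = 293.22 kN. φR_n = 0.75 × 293.22 = 219.9 kN.
Governing: min(401.1, 284.3, 219.9) = 219.9 kN → block shear.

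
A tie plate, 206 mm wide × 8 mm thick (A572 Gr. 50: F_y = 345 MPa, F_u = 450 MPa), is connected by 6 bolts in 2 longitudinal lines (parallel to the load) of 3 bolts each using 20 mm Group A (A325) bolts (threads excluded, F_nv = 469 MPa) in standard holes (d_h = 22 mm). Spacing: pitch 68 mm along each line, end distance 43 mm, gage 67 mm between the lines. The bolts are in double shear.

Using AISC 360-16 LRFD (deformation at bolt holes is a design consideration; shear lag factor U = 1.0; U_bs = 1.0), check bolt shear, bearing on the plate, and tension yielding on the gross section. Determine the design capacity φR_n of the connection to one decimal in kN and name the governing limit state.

Bolt shear: A_b = π(20)²/4 = 314.16 mm². φR_n = 0.75 × 469 × 314.16 × 6 × 2 = 1326.1 kN.
Bearing (8 mm plate, F_u = 450 MPa): end bolts L_c = 43 − 22/2 = 32, R_n = min(1.2×32×8×450, 2.4×20×8×450) = 138.24 kN/bolt; interior L_c = 68 − 22 = 46, R_n = 172.8 kN/bolt. φR_n = 0.75 × (2×138.24 + 4×172.8) = 725.8 kN.
Tension yield (gross): A_g = 206×8 = 1648 mm². φR_n = 0.90 × 345 × 1648 = 511.7 kN.
Governing: min(1326.1, 725.8, 511.7) = 511.7 kN → gross-section yield.

511.7 kN (gross-section yield governs)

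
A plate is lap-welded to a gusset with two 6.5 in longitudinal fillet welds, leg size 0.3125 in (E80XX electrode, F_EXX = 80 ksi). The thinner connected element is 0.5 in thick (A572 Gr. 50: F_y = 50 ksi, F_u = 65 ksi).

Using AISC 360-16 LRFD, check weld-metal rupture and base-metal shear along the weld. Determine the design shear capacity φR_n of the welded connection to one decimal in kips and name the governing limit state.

103.4 kips (weld metal governs)

Weld metal: throat = 0.707×0.3125 = 0.22094 in, L = 2×6.5 = 13 in. φR_n = 0.75 × 0.6 × 80 × 0.22094 × 13 = 103.4 kips.
Base metal shear (0.5 in plate): yield φR_n = 1.0×0.6×50×0.5×13 = 195.0 kips; rupture φR_n = 0.75×0.6×65×0.5×13 = 190.1 kips; take 190.1 kips (rupture).
Governing: min(103.4, 190.1) = 103.4 kips → weld metal.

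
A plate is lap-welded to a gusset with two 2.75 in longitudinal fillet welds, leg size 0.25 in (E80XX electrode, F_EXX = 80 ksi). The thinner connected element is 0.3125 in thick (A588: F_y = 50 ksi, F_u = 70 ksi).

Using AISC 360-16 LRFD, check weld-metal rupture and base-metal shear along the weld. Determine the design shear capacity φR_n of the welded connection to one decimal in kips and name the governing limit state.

35.0 kips (weld metal governs)

Weld metal: throat = 0.707×0.25 = 0.17675 in, L = 2×2.75 = 5.5 in. φR_n = 0.75 × 0.6 × 80 × 0.17675 × 5.5 = 35.0 kips.
Base metal shear (0.3125 in plate): yield φR_n = 1.0×0.6×50×0.3125×5.5 = 51.6 kips; rupture φR_n = 0.75×0.6×70×0.3125×5.5 = 54.1 kips; take 51.6 kips (yield).
Governing: min(35.0, 51.6) = 35.0 kips → weld metal.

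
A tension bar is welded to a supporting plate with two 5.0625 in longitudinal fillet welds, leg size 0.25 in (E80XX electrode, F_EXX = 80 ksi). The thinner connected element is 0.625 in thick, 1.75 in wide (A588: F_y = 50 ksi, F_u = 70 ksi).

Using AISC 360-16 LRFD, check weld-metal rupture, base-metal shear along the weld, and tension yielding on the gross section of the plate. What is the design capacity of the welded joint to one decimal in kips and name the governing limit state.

49.2 kips (gross-section yield governs)

Weld metal: throat = 0.707×0.25 = 0.17675 in, L = 2×5.0625 = 10.125 in. φR_n = 0.75 × 0.6 × 80 × 0.17675 × 10.125 = 64.4 kips.
Base metal shear (0.625 in plate): yield φR_n = 1.0×0.6×50×0.625×10.125 = 189.8 kips; rupture φR_n = 0.75×0.6×70×0.625×10.125 = 199.3 kips; take 189.8 kips (yield).
Tension yield (gross): A_g = 1.75×0.625 = 1.0938 in². φR_n = 0.90 × 50 × 1.0938 = 49.2 kips.
Governing: min(64.4, 189.8, 49.2) = 49.2 kips → gross-section yield.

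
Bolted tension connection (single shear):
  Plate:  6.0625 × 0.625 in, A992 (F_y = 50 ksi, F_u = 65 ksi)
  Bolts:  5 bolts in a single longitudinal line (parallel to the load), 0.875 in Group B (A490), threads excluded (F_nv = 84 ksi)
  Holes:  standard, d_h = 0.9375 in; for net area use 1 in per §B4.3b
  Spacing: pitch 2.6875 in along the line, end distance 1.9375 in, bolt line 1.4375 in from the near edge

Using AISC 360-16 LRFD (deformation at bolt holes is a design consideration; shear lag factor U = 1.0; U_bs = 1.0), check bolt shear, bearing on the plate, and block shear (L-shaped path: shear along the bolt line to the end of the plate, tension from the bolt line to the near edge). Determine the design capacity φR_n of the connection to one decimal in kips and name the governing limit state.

178.2 kips (block shear governs)

Bolt shear: A_b = π(0.875)²/4 = 0.60132 in². φR_n = 0.75 × 84 × 0.60132 × 5 × 1 = 189.4 kips.
Bearing (0.625 in plate, F_u = 65 ksi): end bolts L_c = 1.9375 − 0.9375/2 = 1.46875, R_n = min(1.2×1.46875×0.625×65, 2.4×0.875×0.625×65) = 71.602 kips/bolt; interior L_c = 2.6875 − 0.9375 = 1.75, R_n = 85.313 kips/bolt. φR_n = 0.75 × (1×71.602 + 4×85.313) = 309.6 kips.
Block shear: shear path 1×[1.9375+4×2.6875] = 1×12.6875 in, A_gv = 7.9297, A_nv = 1×(12.6875 − 4.5×1)×0.625 = 5.1172 in²; tension to near edge: (1.4375 − 0.5×1)×0.625 = 0.58594 in². R_n = min(0.6×65×5.1172, 0.6×50×7.9297) + 1.0×65×0.58594 = min(199.57, 237.89) + 38.086 = 237.66 kips. φR_n = 0.75 × 237.66 = 178.2 kips.
Governing: min(189.4, 309.6, 178.2) = 178.2 kips → block shear.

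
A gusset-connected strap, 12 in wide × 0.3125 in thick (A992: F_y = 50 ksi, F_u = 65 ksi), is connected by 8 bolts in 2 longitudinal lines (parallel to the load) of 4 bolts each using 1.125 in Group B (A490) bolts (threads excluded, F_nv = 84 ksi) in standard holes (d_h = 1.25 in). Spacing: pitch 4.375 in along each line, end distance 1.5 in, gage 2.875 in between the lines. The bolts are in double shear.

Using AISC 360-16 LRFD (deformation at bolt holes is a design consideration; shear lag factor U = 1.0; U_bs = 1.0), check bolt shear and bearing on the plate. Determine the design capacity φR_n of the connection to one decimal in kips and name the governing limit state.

278.8 kips (bearing governs)

Bolt shear: A_b = π(1.125)²/4 = 0.99402 in². φR_n = 0.75 × 84 × 0.99402 × 8 × 2 = 1002.0 kips.
Bearing (0.3125 in plate, F_u = 65 ksi): end bolts L_c = 1.5 − 1.25/2 = 0.875, R_n = min(1.2×0.875×0.3125×65, 2.4×1.125×0.3125×65) = 21.328 kips/bolt; interior L_c = 4.375 − 1.25 = 3.125, R_n = 54.844 kips/bolt. φR_n = 0.75 × (2×21.328 + 6×54.844) = 278.8 kips.
Governing: min(1002.0, 278.8) = 278.8 kips → bearing.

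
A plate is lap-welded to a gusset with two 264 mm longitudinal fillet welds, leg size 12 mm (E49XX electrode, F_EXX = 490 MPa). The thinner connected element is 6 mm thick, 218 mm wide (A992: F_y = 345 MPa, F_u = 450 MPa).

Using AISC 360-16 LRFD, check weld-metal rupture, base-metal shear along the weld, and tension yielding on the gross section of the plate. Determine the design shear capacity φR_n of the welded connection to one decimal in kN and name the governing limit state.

406.1 kN (gross-section yield governs)

Weld metal: throat = 0.707×12 = 8.484 mm, L = 2×264 = 528 mm. φR_n = 0.75 × 0.6 × 490 × 8.484 × 528 = 987.7 kN.
Base metal shear (6 mm plate): yield φR_n = 1.0×0.6×345×6×528 = 655.8 kN; rupture φR_n = 0.75×0.6×450×6×528 = 641.5 kN; take 641.5 kN (rupture).
Tension yield (gross): A_g = 218×6 = 1308 mm². φR_n = 0.90 × 345 × 1308 = 406.1 kN.
Governing: min(987.7, 641.5, 406.1) = 406.1 kN → gross-section yield.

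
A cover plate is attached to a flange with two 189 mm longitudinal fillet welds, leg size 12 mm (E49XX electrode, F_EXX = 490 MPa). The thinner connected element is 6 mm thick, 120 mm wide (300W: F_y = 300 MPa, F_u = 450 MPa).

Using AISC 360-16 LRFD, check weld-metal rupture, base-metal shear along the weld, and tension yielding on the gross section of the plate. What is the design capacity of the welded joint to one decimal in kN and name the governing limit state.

194.4 kN (gross-section yield governs)

Weld metal: throat = 0.707×12 = 8.484 mm, L = 2×189 = 378 mm. φR_n = 0.75 × 0.6 × 490 × 8.484 × 378 = 707.1 kN.
Base metal shear (6 mm plate): yield φR_n = 1.0×0.6×300×6×378 = 408.2 kN; rupture φR_n = 0.75×0.6×450×6×378 = 459.3 kN; take 408.2 kN (yield).
Tension yield (gross): A_g = 120×6 = 720 mm². φR_n = 0.90 × 300 × 720 = 194.4 kN.
Governing: min(707.1, 408.2, 194.4) = 194.4 kN → gross-section yield.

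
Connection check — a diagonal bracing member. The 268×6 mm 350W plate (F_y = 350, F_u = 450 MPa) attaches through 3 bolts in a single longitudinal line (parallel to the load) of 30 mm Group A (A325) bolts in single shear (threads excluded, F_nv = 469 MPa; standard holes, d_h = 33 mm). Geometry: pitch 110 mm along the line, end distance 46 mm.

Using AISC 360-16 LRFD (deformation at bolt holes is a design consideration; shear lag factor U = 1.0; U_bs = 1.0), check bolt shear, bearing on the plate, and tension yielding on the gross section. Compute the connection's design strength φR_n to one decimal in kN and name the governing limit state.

Bolt shear: A_b = π(30)²/4 = 706.86 mm². φR_n = 0.75 × 469 × 706.86 × 3 × 1 = 745.9 kN.
Bearing (6 mm plate, F_u = 450 MPa): end bolts L_c = 46 − 33/2 = 29.5, R_n = min(1.2×29.5×6×450, 2.4×30×6×450) = 95.58 kN/bolt; interior L_c = 110 − 33 = 77, R_n = 194.4 kN/bolt. φR_n = 0.75 × (1×95.58 + 2×194.4) = 363.3 kN.
Tension yield (gross): A_g = 268×6 = 1608 mm². φR_n = 0.90 × 350 × 1608 = 506.5 kN.
Governing: min(745.9, 363.3, 506.5) = 363.3 kN → bearing.

363.3 kN (bearing governs)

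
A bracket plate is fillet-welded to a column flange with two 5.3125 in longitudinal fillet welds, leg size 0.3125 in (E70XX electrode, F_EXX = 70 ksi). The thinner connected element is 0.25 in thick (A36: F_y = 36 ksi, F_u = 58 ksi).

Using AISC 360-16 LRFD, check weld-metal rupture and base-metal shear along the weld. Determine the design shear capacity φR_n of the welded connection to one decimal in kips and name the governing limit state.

Weld metal: throat = 0.707×0.3125 = 0.22094 in, L = 2×5.3125 = 10.625 in. φR_n = 0.75 × 0.6 × 70 × 0.22094 × 10.625 = 73.9 kips.
Base metal shear (0.25 in plate): yield φR_n = 1.0×0.6×36×0.25×10.625 = 57.4 kips; rupture φR_n = 0.75×0.6×58×0.25×10.625 = 69.3 kips; take 57.4 kips (yield).
Governing: min(73.9, 57.4) = 57.4 kips → base-metal shear.

57.4 kips (base-metal shear governs)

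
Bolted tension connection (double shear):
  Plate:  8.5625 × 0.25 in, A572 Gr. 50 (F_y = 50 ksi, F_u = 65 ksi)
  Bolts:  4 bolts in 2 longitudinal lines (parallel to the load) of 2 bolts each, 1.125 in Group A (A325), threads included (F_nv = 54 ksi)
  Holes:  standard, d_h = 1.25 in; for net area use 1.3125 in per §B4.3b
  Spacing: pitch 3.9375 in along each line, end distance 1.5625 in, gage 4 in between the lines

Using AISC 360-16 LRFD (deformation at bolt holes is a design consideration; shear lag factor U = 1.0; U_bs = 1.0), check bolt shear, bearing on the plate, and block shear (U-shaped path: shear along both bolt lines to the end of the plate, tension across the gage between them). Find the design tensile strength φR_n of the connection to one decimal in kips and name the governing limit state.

Bolt shear: A_b = π(1.125)²/4 = 0.99402 in². φR_n = 0.75 × 54 × 0.99402 × 4 × 2 = 322.1 kips.
Bearing (0.25 in plate, F_u = 65 ksi): end bolts L_c = 1.5625 − 1.25/2 = 0.9375, R_n = min(1.2×0.9375×0.25×65, 2.4×1.125×0.25×65) = 18.281 kips/bolt; interior L_c = 3.9375 − 1.25 = 2.6875, R_n = 43.875 kips/bolt. φR_n = 0.75 × (2×18.281 + 2×43.875) = 93.2 kips.
Block shear: shear path 2×[1.5625+1×3.9375] = 2×5.5 in, A_gv = 2.75, A_nv = 2×(5.5 − 1.5×1.3125)×0.25 = 1.7656 in²; tension across gage: (4 − 1×1.3125)×0.25 = 0.67188 in². R_n = min(0.6×65×1.7656, 0.6×50×2.75) + 1.0×65×0.67188 = min(68.858, 82.5) + 43.672 = 112.53 kips. φR_n = 0.75 × 112.53 = 84.4 kips.
Governing: min(322.1, 93.2, 84.4) = 84.4 kips → block shear.

84.4 kips (block shear governs)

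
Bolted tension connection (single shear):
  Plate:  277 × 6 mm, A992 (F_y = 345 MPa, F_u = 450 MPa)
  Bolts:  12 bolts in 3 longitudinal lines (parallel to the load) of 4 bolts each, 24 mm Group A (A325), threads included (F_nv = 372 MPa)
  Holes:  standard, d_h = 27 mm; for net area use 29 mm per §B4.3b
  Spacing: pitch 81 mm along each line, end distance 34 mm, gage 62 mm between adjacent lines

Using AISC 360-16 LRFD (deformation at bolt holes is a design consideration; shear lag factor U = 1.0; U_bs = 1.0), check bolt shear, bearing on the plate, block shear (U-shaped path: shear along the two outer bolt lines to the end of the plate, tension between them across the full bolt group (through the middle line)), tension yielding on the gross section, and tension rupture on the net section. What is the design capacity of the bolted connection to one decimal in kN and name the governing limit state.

Bolt shear: A_b = π(24)²/4 = 452.39 mm². φR_n = 0.75 × 372 × 452.39 × 12 × 1 = 1514.6 kN.
Bearing (6 mm plate, F_u = 450 MPa): end bolts L_c = 34 − 27/2 = 20.5, R_n = min(1.2×20.5×6×450, 2.4×24×6×450) = 66.42 kN/bolt; interior L_c = 81 − 27 = 54, R_n = 155.52 kN/bolt. φR_n = 0.75 × (3×66.42 + 9×155.52) = 1199.2 kN.
Block shear: shear path 2×[34+3×81] = 2×277 mm, A_gv = 3324, A_nv = 2×(277 − 3.5×29)×6 = 2106 mm²; tension across gage: (124 − 2×29)×6 = 396 mm². R_n = min(0.6×450×2106, 0.6×345×3324) + 1.0×450×396 = min(568.62, 688.07) + 178.2 = 746.82 kN. φR_n = 0.75 × 746.82 = 560.1 kN.
Tension yield (gross): A_g = 277×6 = 1662 mm². φR_n = 0.90 × 345 × 1662 = 516.1 kN.
Tension rupture (net): A_n = (277 − 3×29)×6 = 1140 mm² (U = 1.0, A_e = A_n). φR_n = 0.75 × 450 × 1140 = 384.8 kN.
Governing: min(1514.6, 1199.2, 560.1, 516.1, 384.8) = 384.8 kN → net-section rupture.

384.8 kN (net-section rupture governs)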